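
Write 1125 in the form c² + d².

We need to find integers c, d > 0 such that c² + d² = 1125.
Trying c = 6: d² = 1125 - 6² = 1125 - 36 = 1089
d = 33
Check: 6² + 33² = 36 + 1089 = 1125 ✓

1125 = 6² + 33²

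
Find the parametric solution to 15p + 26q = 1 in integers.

Step 1: Compute gcd(15, 26) = 1.
Since 1 divides 1, solutions exist.

Step 2: Find a particular solution using extended Euclidean algorithm.
We get p₀ = 7, q₀ = -4.
Check: 15*7 + 26*-4 = 1 = 1 ✓

Step 3: Write the general solution.
p = 7 + (26/1)t = 7 + 26t
q = -4 - (15/1)t = -4 - 15t
for any integer t.

p = 7 + 26t, q = -4 - 15t for integer t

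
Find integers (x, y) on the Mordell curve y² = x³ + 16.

Try small integer x values and check whether x³ + 16 is a perfect square.
x = 0: x³ + 16 = 0³ + 16 = 0 + 16 = 16
Is 16 a perfect square? 4² = 16 ✓
So (x, y) = (0, 4) is a solution.

x = 0, y = 4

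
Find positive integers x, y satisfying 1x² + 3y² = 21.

Try small values of x and check whether (21 - 1x²)/3 is a perfect square.
x = 3: 1·3² = 9, so 3y² = 21 - 9 = 12, giving y² = 4, y = 2.
Check: 1·3² + 3·2² = 9 + 12 = 21 ✓

x = 3, y = 2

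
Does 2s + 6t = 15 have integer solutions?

Step 1: Compute gcd(2, 6).
gcd(2, 6) = 2

Step 2: Check divisibility.
Does 2 divide 15? 15 = 2 x 7 + 1, so no.

By the theorem on linear Diophantine equations, 2s + 6t = 15 has integer solutions if and only if gcd(2, 6) divides 15. Since 2 does not divide 15, no solutions exist.

No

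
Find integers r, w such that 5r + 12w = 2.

Step 1: Check solvability.
gcd(5, 12) = 1
Since 1 divides 2, solutions exist.

Step 2: Apply extended Euclidean algorithm to find gcd.
We find integers such that 5*x0 + 12*y0 = 1

Step 3: Scale the particular solution.
Multiply by 2/1 = 2:
r = 10, w = -4

Step 4: Verify.
5*(10) + 12*(-4) = 2 = 2 ✓

r = 10, w = -4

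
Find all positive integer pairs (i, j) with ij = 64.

The positive divisors of 64 are: 1, 2, 4, 8, 16, 32, 64.
Each divisor d gives the pair (d, 64/d):
(1, 64), (2, 32), (4, 16), (8, 8), (16, 4), (32, 2), (64, 1)

(1, 64), (2, 32), (4, 16), (8, 8), (16, 4), (32, 2), (64, 1)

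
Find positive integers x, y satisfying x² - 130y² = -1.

We need x² = 130y² - 1. Try successive y:
y = 1: x² = 130·1² - 1 = 129, not a perfect square
y = 2: x² = 130·2² - 1 = 519, not a perfect square
y = 3: x² = 130·3² - 1 = 1169, not a perfect square
...
y = 5: x² = 130·5² - 1 = 3249 = 57² ✓
Check: 57² - 130·5² = 3249 - 3250 = -1 ✓

x = 57, y = 5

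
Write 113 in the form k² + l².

We need to find integers k, l > 0 such that k² + l² = 113.
Trying k = 7: l² = 113 - 7² = 113 - 49 = 64
l = 8
Check: 7² + 8² = 49 + 64 = 113 ✓

113 = 7² + 8²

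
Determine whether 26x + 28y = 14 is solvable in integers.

Step 1: Compute gcd(26, 28).
gcd(26, 28) = 2

Step 2: Check divisibility.
Does 2 divide 14? 14 = 2 x 7, so yes.

By the theorem on linear Diophantine equations, 26x + 28y = 14 has integer solutions if and only if gcd(26, 28) divides 14. Since 2 | 14, solutions exist.

Yes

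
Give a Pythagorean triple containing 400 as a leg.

We need the other leg and hypotenuse such that 400² + x² = c².
Take x = 561, c = 689: 400² + 561² = 160000 + 314721 = 474721 = 689² ✓
Triple: (561, 400, 689)

(561, 400, 689)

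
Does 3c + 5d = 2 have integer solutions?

Step 1: Compute gcd(3, 5).
gcd(3, 5) = 1

Step 2: Check divisibility.
Does 1 divide 2? 2 = 1 x 2, so yes.

By the theorem on linear Diophantine equations, 3c + 5d = 2 has integer solutions if and only if gcd(3, 5) divides 2. Since 1 | 2, solutions exist.

Yes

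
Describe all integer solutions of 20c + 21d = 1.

Step 1: Compute gcd(20, 21) = 1.
Since 1 divides 1, solutions exist.

Step 2: Find a particular solution using extended Euclidean algorithm.
We get c₀ = -1, d₀ = 1.
Check: 20*-1 + 21*1 = 1 = 1 ✓

Step 3: Write the general solution.
c = -1 + (21/1)t = -1 + 21t
d = 1 - (20/1)t = 1 - 20t
for any integer t.

c = -1 + 21t, d = 1 - 20t for integer t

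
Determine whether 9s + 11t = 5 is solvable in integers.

Step 1: Compute gcd(9, 11).
gcd(9, 11) = 1

Step 2: Check divisibility.
Does 1 divide 5? 5 = 1 x 5, so yes.

By the theorem on linear Diophantine equations, 9s + 11t = 5 has integer solutions if and only if gcd(9, 11) divides 5. Since 1 | 5, solutions exist.

Yes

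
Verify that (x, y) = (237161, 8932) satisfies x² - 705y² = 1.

Compute x² = 237161² = 56245339921
Compute 705y² = 705·8932² = 705·79780624 = 56245339920
x² - 705y² = 56245339921 - 56245339920 = 1
Since this equals 1, (237161, 8932) is a solution.

Yes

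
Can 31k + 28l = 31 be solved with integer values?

Step 1: Compute gcd(31, 28).
gcd(31, 28) = 1

Step 2: Check divisibility.
Does 1 divide 31? 31 = 1 x 31, so yes.

By the theorem on linear Diophantine equations, 31k + 28l = 31 has integer solutions if and only if gcd(31, 28) divides 31. Since 1 | 31, solutions exist.

Yes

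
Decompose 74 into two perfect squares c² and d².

We need to find integers c, d > 0 such that c² + d² = 74.
Trying c = 5: d² = 74 - 5² = 74 - 25 = 49
d = 7
Check: 5² + 7² = 25 + 49 = 74 ✓

74 = 5² + 7²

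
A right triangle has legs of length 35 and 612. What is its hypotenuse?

c² = a² + b² = 35² + 612² = 1225 + 374544 = 375769
c = 613

613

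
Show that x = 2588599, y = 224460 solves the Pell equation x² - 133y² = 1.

Compute x² = 2588599² = 6700844782801
Compute 133y² = 133·224460² = 133·50382291600 = 6700844782800
x² - 133y² = 6700844782801 - 6700844782800 = 1
Since this equals 1, (2588599, 224460) is a solution.

Yes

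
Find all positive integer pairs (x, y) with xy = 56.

The positive divisors of 56 are: 1, 2, 4, 7, 8, 14, 28, 56.
Each divisor d gives the pair (d, 56/d):
(1, 56), (2, 28), (4, 14), (7, 8), (8, 7), (14, 4), (28, 2), (56, 1)

(1, 56), (2, 28), (4, 14), (7, 8), (8, 7), (14, 4), (28, 2), (56, 1)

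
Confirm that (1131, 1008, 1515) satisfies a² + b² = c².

Compute a² + b² = 1131² + 1008² = 1279161 + 1016064 = 2295225
Compute c² = 1515² = 2295225
Since 2295225 = 2295225, confirmed.

Yes, it is a Pythagorean triple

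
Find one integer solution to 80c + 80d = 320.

Step 1: Check solvability.
gcd(80, 80) = 80
Since 80 divides 320, solutions exist.

Step 2: Apply extended Euclidean algorithm to find gcd.
We find integers such that 80*x0 + 80*y0 = 80

Step 3: Scale the particular solution.
Multiply by 320/80 = 4:
c = 0, d = 4

Step 4: Verify.
80*(0) + 80*(4) = 320 = 320 ✓

c = 0, d = 4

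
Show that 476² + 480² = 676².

Compute a² + b² = 476² + 480² = 226576 + 230400 = 456976
Compute c² = 676² = 456976
Since 456976 = 456976, confirmed.

Yes, it is a Pythagorean triple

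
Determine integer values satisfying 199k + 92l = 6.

Step 1: Check solvability.
gcd(199, 92) = 1
Since 1 divides 6, solutions exist.

Step 2: Apply extended Euclidean algorithm to find gcd.
We find integers such that 199*x0 + 92*y0 = 1

Step 3: Scale the particular solution.
Multiply by 6/1 = 6:
k = 258, l = -558

Step 4: Verify.
199*(258) + 92*(-558) = 6 = 6 ✓

k = 258, l = -558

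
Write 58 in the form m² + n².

We need to find integers m, n > 0 such that m² + n² = 58.
Trying m = 3: n² = 58 - 3² = 58 - 9 = 49
n = 7
Check: 3² + 7² = 9 + 49 = 58 ✓

58 = 3² + 7²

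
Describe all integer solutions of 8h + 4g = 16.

Step 1: Compute gcd(8, 4) = 4.
Since 4 divides 16, solutions exist.

Step 2: Find a particular solution using extended Euclidean algorithm.
We get h₀ = 0, g₀ = 4.
Check: 8*0 + 4*4 = 16 = 16 ✓

Step 3: Write the general solution.
h = 0 + (4/4)t = 0 + 1t
g = 4 - (8/4)t = 4 - 2t
for any integer t.

h = 0 + 1t, g = 4 - 2t for integer t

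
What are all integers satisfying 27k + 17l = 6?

Step 1: Compute gcd(27, 17) = 1.
Since 1 divides 6, solutions exist.

Step 2: Find a particular solution using extended Euclidean algorithm.
We get k₀ = -30, l₀ = 48.
Check: 27*-30 + 17*48 = 6 = 6 ✓

Step 3: Write the general solution.
k = -30 + (17/1)t = -30 + 17t
l = 48 - (27/1)t = 48 - 27t
for any integer t.

k = -30 + 17t, l = 48 - 27t for integer t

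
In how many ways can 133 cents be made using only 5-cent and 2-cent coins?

We need non-negative integers (x, y) with 5x + 2y = 133.
For each x from 0 to 26, check if (133 - 5x) is a non-negative multiple of 2.
Solutions (x, y): (1,64), (3,59), (5,54), (7,49), ...
Count: 13

13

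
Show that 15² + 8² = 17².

Compute a² + b² = 15² + 8² = 225 + 64 = 289
Compute c² = 17² = 289
Since 289 = 289, confirmed.

Yes, it is a Pythagorean triple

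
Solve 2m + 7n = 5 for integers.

Step 1: Check solvability.
gcd(2, 7) = 1
Since 1 divides 5, solutions exist.

Step 2: Apply extended Euclidean algorithm to find gcd.
We find integers such that 2*x0 + 7*y0 = 1

Step 3: Scale the particular solution.
Multiply by 5/1 = 5:
m = -15, n = 5

Step 4: Verify.
2*(-15) + 7*(5) = 5 = 5 ✓

m = -15, n = 5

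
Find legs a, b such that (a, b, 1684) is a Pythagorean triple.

We need a² + b² = 1684² = 2835856.
Trying: 116² + 1680² = 13456 + 2822400 = 2835856 ✓

(116, 1680, 1684)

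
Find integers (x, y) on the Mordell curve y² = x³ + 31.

Try small integer x values and check whether x³ + 31 is a perfect square.
x = -3: x³ + 31 = -3³ + 31 = -27 + 31 = 4
Is 4 a perfect square? 2² = 4 ✓
So (x, y) = (-3, 2) is a solution.

x = -3, y = 2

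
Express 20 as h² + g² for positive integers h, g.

We need to find integers h, g > 0 such that h² + g² = 20.
Trying h = 2: g² = 20 - 2² = 20 - 4 = 16
g = 4
Check: 2² + 4² = 4 + 16 = 20 ✓

20 = 2² + 4²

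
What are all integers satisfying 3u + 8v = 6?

Step 1: Compute gcd(3, 8) = 1.
Since 1 divides 6, solutions exist.

Step 2: Find a particular solution using extended Euclidean algorithm.
We get u₀ = 18, v₀ = -6.
Check: 3*18 + 8*-6 = 6 = 6 ✓

Step 3: Write the general solution.
u = 18 + (8/1)t = 18 + 8t
v = -6 - (3/1)t = -6 - 3t
for any integer t.

u = 18 + 8t, v = -6 - 3t for integer t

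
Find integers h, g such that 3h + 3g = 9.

Step 1: Check solvability.
gcd(3, 3) = 3
Since 3 divides 9, solutions exist.

Step 2: Apply extended Euclidean algorithm to find gcd.
We find integers such that 3*x0 + 3*y0 = 3

Step 3: Scale the particular solution.
Multiply by 9/3 = 3:
h = 0, g = 3

Step 4: Verify.
3*(0) + 3*(3) = 9 = 9 ✓

h = 0, g = 3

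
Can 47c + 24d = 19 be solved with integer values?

Step 1: Compute gcd(47, 24).
gcd(47, 24) = 1

Step 2: Check divisibility.
Does 1 divide 19? 19 = 1 x 19, so yes.

By the theorem on linear Diophantine equations, 47c + 24d = 19 has integer solutions if and only if gcd(47, 24) divides 19. Since 1 | 19, solutions exist.

Yes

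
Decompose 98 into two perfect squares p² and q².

We need to find integers p, q > 0 such that p² + q² = 98.
Trying p = 7: q² = 98 - 7² = 98 - 49 = 49
q = 7
Check: 7² + 7² = 49 + 49 = 98 ✓

98 = 7² + 7²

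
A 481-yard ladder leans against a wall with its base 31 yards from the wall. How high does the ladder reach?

The ladder, wall, and ground form a right triangle with hypotenuse 481 and one leg 31.
By the Pythagorean theorem: h² = 481² - 31² = 231361 - 961 = 230400
h = √230400 = 480 yards

480 yards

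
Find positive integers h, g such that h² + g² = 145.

Search for h with 145 - h² a perfect square.
h = 1: 145 - 1² = 145 - 1 = 144 = 12² ✓
So h = 1, g = 12.

h = 1, g = 12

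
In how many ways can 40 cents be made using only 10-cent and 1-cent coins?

We need non-negative integers (x, y) with 10x + 1y = 40.
For each x from 0 to 4, check if (40 - 10x) is a non-negative multiple of 1.
Solutions (x, y): (0,40), (1,30), (2,20), (3,10), ...
Count: 5

5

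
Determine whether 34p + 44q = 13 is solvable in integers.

Step 1: Compute gcd(34, 44).
gcd(34, 44) = 2

Step 2: Check divisibility.
Does 2 divide 13? 13 = 2 x 6 + 1, so no.

By the theorem on linear Diophantine equations, 34p + 44q = 13 has integer solutions if and only if gcd(34, 44) divides 13. Since 2 does not divide 13, no solutions exist.

No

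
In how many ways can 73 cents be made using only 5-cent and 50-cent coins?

We need non-negative integers (x, y) with 5x + 50y = 73.
For each x from 0 to 14, check if (73 - 5x) is a non-negative multiple of 50.
Solutions (x, y): none
Count: 0

0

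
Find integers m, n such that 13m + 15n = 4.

Step 1: Check solvability.
gcd(13, 15) = 1
Since 1 divides 4, solutions exist.

Step 2: Apply extended Euclidean algorithm to find gcd.
We find integers such that 13*x0 + 15*y0 = 1

Step 3: Scale the particular solution.
Multiply by 4/1 = 4:
m = 28, n = -24

Step 4: Verify.
13*(28) + 15*(-24) = 4 = 4 ✓

m = 28, n = -24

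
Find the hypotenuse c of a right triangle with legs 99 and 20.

c² = a² + b² = 99² + 20² = 9801 + 400 = 10201
c = 101

101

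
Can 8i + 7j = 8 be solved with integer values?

Step 1: Compute gcd(8, 7).
gcd(8, 7) = 1

Step 2: Check divisibility.
Does 1 divide 8? 8 = 1 x 8, so yes.

By the theorem on linear Diophantine equations, 8i + 7j = 8 has integer solutions if and only if gcd(8, 7) divides 8. Since 1 | 8, solutions exist.

Yes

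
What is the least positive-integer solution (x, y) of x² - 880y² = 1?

We seek the smallest positive integers (x, y) with x² - 880y² = 1, i.e., x² = 880y² + 1.
Try successive y values:
y = 1: x² = 880·1² + 1 = 881, not a perfect square
y = 2: x² = 880·2² + 1 = 3521, not a perfect square
y = 3: x² = 880·3² + 1 = 7921, x = 89 ✓

Verify: 89² - 880·3² = 7921 - 7920 = 1 ✓

x = 89, y = 3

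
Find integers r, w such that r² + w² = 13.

We need to find integers r, w > 0 such that r² + w² = 13.
Trying r = 2: w² = 13 - 2² = 13 - 4 = 9
w = 3
Check: 2² + 3² = 4 + 9 = 13 ✓

13 = 2² + 3²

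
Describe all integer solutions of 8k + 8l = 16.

Step 1: Compute gcd(8, 8) = 8.
Since 8 divides 16, solutions exist.

Step 2: Find a particular solution using extended Euclidean algorithm.
We get k₀ = 0, l₀ = 2.
Check: 8*0 + 8*2 = 16 = 16 ✓

Step 3: Write the general solution.
k = 0 + (8/8)t = 0 + 1t
l = 2 - (8/8)t = 2 - 1t
for any integer t.

k = 0 + 1t, l = 2 - 1t for integer t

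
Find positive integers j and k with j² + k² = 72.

We need to find integers j, k > 0 such that j² + k² = 72.
Trying j = 6: k² = 72 - 6² = 72 - 36 = 36
k = 6
Check: 6² + 6² = 36 + 36 = 72 ✓

72 = 6² + 6²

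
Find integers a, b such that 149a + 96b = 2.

Step 1: Check solvability.
gcd(149, 96) = 1
Since 1 divides 2, solutions exist.

Step 2: Apply extended Euclidean algorithm to find gcd.
We find integers such that 149*x0 + 96*y0 = 1

Step 3: Scale the particular solution.
Multiply by 2/1 = 2:
a = 58, b = -90

Step 4: Verify.
149*(58) + 96*(-90) = 2 = 2 ✓

a = 58, b = -90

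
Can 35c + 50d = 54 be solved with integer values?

Step 1: Compute gcd(35, 50).
gcd(35, 50) = 5

Step 2: Check divisibility.
Does 5 divide 54? 54 = 5 x 10 + 4, so no.

By the theorem on linear Diophantine equations, 35c + 50d = 54 has integer solutions if and only if gcd(35, 50) divides 54. Since 5 does not divide 54, no solutions exist.

No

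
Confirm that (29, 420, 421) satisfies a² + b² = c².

Compute a² + b² = 29² + 420² = 841 + 176400 = 177241
Compute c² = 421² = 177241
Since 177241 = 177241, confirmed.

Yes, it is a Pythagorean triple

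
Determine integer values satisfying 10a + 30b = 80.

Step 1: Check solvability.
gcd(10, 30) = 10
Since 10 divides 80, solutions exist.

Step 2: Apply extended Euclidean algorithm to find gcd.
We find integers such that 10*x0 + 30*y0 = 10

Step 3: Scale the particular solution.
Multiply by 80/10 = 8:
a = 8, b = 0

Step 4: Verify.
10*(8) + 30*(0) = 80 = 80 ✓

a = 8, b = 0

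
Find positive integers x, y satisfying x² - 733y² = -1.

We need x² = 733y² - 1. Try successive y:
y = 1: x² = 733·1² - 1 = 732, not a perfect square
y = 2: x² = 733·2² - 1 = 2931, not a perfect square
y = 3: x² = 733·3² - 1 = 6596, not a perfect square
...
y = 365: x² = 733·365² - 1 = 97653924 = 9882² ✓
Check: 9882² - 733·365² = 97653924 - 97653925 = -1 ✓

x = 9882, y = 365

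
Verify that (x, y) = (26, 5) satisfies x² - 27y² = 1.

Compute x² = 26² = 676
Compute 27y² = 27·5² = 27·25 = 675
x² - 27y² = 676 - 675 = 1
Since this equals 1, (26, 5) is a solution.

Yes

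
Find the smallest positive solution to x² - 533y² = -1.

We need x² = 533y² - 1. Try successive y:
y = 1: x² = 533·1² - 1 = 532, not a perfect square
y = 2: x² = 533·2² - 1 = 2131, not a perfect square
y = 3: x² = 533·3² - 1 = 4796, not a perfect square
...
y = 265: x² = 533·265² - 1 = 37429924 = 6118² ✓
Check: 6118² - 533·265² = 37429924 - 37429925 = -1 ✓

x = 6118, y = 265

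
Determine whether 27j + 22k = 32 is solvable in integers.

Step 1: Compute gcd(27, 22).
gcd(27, 22) = 1

Step 2: Check divisibility.
Does 1 divide 32? 32 = 1 x 32, so yes.

By the theorem on linear Diophantine equations, 27j + 22k = 32 has integer solutions if and only if gcd(27, 22) divides 32. Since 1 | 32, solutions exist.

Yes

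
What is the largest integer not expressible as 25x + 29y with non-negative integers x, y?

For two coprime denominations a and b, the Frobenius number (largest value not representable as a non-negative combination) is ab - a - b.
Here gcd(25, 29) = 1, so they are coprime.
F(25, 29) = 25·29 - 25 - 29 = 725 - 54 = 671

671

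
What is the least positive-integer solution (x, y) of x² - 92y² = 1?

We seek the smallest positive integers (x, y) with x² - 92y² = 1, i.e., x² = 92y² + 1.
Try successive y values:
y = 1: x² = 92·1² + 1 = 93, not a perfect square
y = 2: x² = 92·2² + 1 = 369, not a perfect square
y = 3: x² = 92·3² + 1 = 829, not a perfect square
... continuing the search (or via continued fractions) ...
y = 120: x² = 92·120² + 1 = 1324801, x = 1151 ✓

Verify: 1151² - 92·120² = 1324801 - 1324800 = 1 ✓

x = 1151, y = 120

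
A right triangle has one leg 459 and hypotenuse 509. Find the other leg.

b² = c² - a² = 259081 - 210681 = 48400
b = 220

220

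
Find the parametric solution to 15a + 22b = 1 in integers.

Step 1: Compute gcd(15, 22) = 1.
Since 1 divides 1, solutions exist.

Step 2: Find a particular solution using extended Euclidean algorithm.
We get a₀ = 3, b₀ = -2.
Check: 15*3 + 22*-2 = 1 = 1 ✓

Step 3: Write the general solution.
a = 3 + (22/1)t = 3 + 22t
b = -2 - (15/1)t = -2 - 15t
for any integer t.

a = 3 + 22t, b = -2 - 15t for integer t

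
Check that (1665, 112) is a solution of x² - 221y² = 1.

Compute x² = 1665² = 2772225
Compute 221y² = 221·112² = 221·12544 = 2772224
x² - 221y² = 2772225 - 2772224 = 1
Since this equals 1, (1665, 112) is a solution.

Yes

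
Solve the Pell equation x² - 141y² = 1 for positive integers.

We seek the smallest positive integers (x, y) with x² - 141y² = 1, i.e., x² = 141y² + 1.
Try successive y values:
y = 1: x² = 141·1² + 1 = 142, not a perfect square
y = 2: x² = 141·2² + 1 = 565, not a perfect square
y = 3: x² = 141·3² + 1 = 1270, not a perfect square
... continuing the search (or via continued fractions) ...
y = 8: x² = 141·8² + 1 = 9025, x = 95 ✓

Verify: 95² - 141·8² = 9025 - 9024 = 1 ✓

x = 95, y = 8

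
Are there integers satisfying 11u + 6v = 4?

Step 1: Compute gcd(11, 6).
gcd(11, 6) = 1

Step 2: Check divisibility.
Does 1 divide 4? 4 = 1 x 4, so yes.

By the theorem on linear Diophantine equations, 11u + 6v = 4 has integer solutions if and only if gcd(11, 6) divides 4. Since 1 | 4, solutions exist.

Yes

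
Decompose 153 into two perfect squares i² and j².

We need to find integers i, j > 0 such that i² + j² = 153.
Trying i = 3: j² = 153 - 3² = 153 - 9 = 144
j = 12
Check: 3² + 12² = 9 + 144 = 153 ✓

153 = 3² + 12²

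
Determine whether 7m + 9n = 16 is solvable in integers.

Step 1: Compute gcd(7, 9).
gcd(7, 9) = 1

Step 2: Check divisibility.
Does 1 divide 16? 16 = 1 x 16, so yes.

By the theorem on linear Diophantine equations, 7m + 9n = 16 has integer solutions if and only if gcd(7, 9) divides 16. Since 1 | 16, solutions exist.

Yes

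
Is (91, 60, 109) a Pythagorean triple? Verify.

Compute a² + b² = 91² + 60² = 8281 + 3600 = 11881
Compute c² = 109² = 11881
Since 11881 = 11881, confirmed.

Yes, it is a Pythagorean triple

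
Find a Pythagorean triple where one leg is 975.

We need the other leg and hypotenuse such that 975² + x² = c².
Take x = 448, c = 1073: 975² + 448² = 950625 + 200704 = 1151329 = 1073² ✓
Triple: (975, 448, 1073)

(975, 448, 1073)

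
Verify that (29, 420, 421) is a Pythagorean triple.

Compute a² + b² = 29² + 420² = 841 + 176400 = 177241
Compute c² = 421² = 177241
Since 177241 = 177241, confirmed.

Yes, it is a Pythagorean triple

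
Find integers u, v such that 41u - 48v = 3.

Step 1: Check solvability.
gcd(41, 48) = 1
Since 1 divides 3, solutions exist.

Step 2: Apply extended Euclidean algorithm to find gcd.
We find integers such that 41*x0 + 48*y0 = 1

Step 3: Scale the particular solution.
Multiply by 3/1 = 3:
u = -21, v = -18

Step 4: Verify.
41*(-21) - 48*(-18) = 3 = 3 ✓

u = -21, v = -18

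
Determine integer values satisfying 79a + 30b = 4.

Step 1: Check solvability.
gcd(79, 30) = 1
Since 1 divides 4, solutions exist.

Step 2: Apply extended Euclidean algorithm to find gcd.
We find integers such that 79*x0 + 30*y0 = 1

Step 3: Scale the particular solution.
Multiply by 4/1 = 4:
a = -44, b = 116

Step 4: Verify.
79*(-44) + 30*(116) = 4 = 4 ✓

a = -44, b = 116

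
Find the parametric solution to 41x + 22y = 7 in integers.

Step 1: Compute gcd(41, 22) = 1.
Since 1 divides 7, solutions exist.

Step 2: Find a particular solution using extended Euclidean algorithm.
We get x₀ = 49, y₀ = -91.
Check: 41*49 + 22*-91 = 7 = 7 ✓

Step 3: Write the general solution.
x = 49 + (22/1)t = 49 + 22t
y = -91 - (41/1)t = -91 - 41t
for any integer t.

x = 49 + 22t, y = -91 - 41t for integer t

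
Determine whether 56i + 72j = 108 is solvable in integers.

Step 1: Compute gcd(56, 72).
gcd(56, 72) = 8

Step 2: Check divisibility.
Does 8 divide 108? 108 = 8 x 13 + 4, so no.

By the theorem on linear Diophantine equations, 56i + 72j = 108 has integer solutions if and only if gcd(56, 72) divides 108. Since 8 does not divide 108, no solutions exist.

No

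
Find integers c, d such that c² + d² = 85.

We need to find integers c, d > 0 such that c² + d² = 85.
Trying c = 2: d² = 85 - 2² = 85 - 4 = 81
d = 9
Check: 2² + 9² = 4 + 81 = 85 ✓

85 = 2² + 9²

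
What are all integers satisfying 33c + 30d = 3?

Step 1: Compute gcd(33, 30) = 3.
Since 3 divides 3, solutions exist.

Step 2: Find a particular solution using extended Euclidean algorithm.
We get c₀ = 1, d₀ = -1.
Check: 33*1 + 30*-1 = 3 = 3 ✓

Step 3: Write the general solution.
c = 1 + (30/3)t = 1 + 10t
d = -1 - (33/3)t = -1 - 11t
for any integer t.

c = 1 + 10t, d = -1 - 11t for integer t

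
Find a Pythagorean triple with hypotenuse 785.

We need a² + b² = 785² = 616225.
Trying: 783² + 56² = 613089 + 3136 = 616225 ✓

(783, 56, 785)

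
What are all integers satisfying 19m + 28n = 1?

Step 1: Compute gcd(19, 28) = 1.
Since 1 divides 1, solutions exist.

Step 2: Find a particular solution using extended Euclidean algorithm.
We get m₀ = 3, n₀ = -2.
Check: 19*3 + 28*-2 = 1 = 1 ✓

Step 3: Write the general solution.
m = 3 + (28/1)t = 3 + 28t
n = -2 - (19/1)t = -2 - 19t
for any integer t.

m = 3 + 28t, n = -2 - 19t for integer t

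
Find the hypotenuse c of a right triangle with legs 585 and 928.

c² = a² + b² = 585² + 928² = 342225 + 861184 = 1203409
c = sqrt(1203409) = 1097

1097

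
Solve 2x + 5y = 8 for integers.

Step 1: Check solvability.
gcd(2, 5) = 1
Since 1 divides 8, solutions exist.

Step 2: Apply extended Euclidean algorithm to find gcd.
We find integers such that 2*x0 + 5*y0 = 1

Step 3: Scale the particular solution.
Multiply by 8/1 = 8:
x = -16, y = 8

Step 4: Verify.
2*(-16) + 5*(8) = 8 = 8 ✓

x = -16, y = 8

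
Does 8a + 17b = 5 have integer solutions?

Step 1: Compute gcd(8, 17).
gcd(8, 17) = 1

Step 2: Check divisibility.
Does 1 divide 5? 5 = 1 x 5, so yes.

By the theorem on linear Diophantine equations, 8a + 17b = 5 has integer solutions if and only if gcd(8, 17) divides 5. Since 1 | 5, solutions exist.

Yes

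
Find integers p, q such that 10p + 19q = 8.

Step 1: Check solvability.
gcd(10, 19) = 1
Since 1 divides 8, solutions exist.

Step 2: Apply extended Euclidean algorithm to find gcd.
We find integers such that 10*x0 + 19*y0 = 1

Step 3: Scale the particular solution.
Multiply by 8/1 = 8:
p = 16, q = -8

Step 4: Verify.
10*(16) + 19*(-8) = 8 = 8 ✓

p = 16, q = -8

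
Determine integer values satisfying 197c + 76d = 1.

Step 1: Check solvability.
gcd(197, 76) = 1
Since 1 divides 1, solutions exist.

Step 2: Apply extended Euclidean algorithm to find gcd.
We find integers such that 197*x0 + 76*y0 = 1

Step 3: Scale the particular solution.
Multiply by 1/1 = 1:
c = -27, d = 70

Step 4: Verify.
197*(-27) + 76*(70) = 1 = 1 ✓

c = -27, d = 70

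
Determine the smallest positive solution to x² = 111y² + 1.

We seek the smallest positive integers (x, y) with x² - 111y² = 1, i.e., x² = 111y² + 1.
Try successive y values:
y = 1: x² = 111·1² + 1 = 112, not a perfect square
y = 2: x² = 111·2² + 1 = 445, not a perfect square
y = 3: x² = 111·3² + 1 = 1000, not a perfect square
... continuing the search (or via continued fractions) ...
y = 28: x² = 111·28² + 1 = 87025, x = 295 ✓

Verify: 295² - 111·28² = 87025 - 87024 = 1 ✓

x = 295, y = 28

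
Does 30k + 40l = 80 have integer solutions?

Step 1: Compute gcd(30, 40).
gcd(30, 40) = 10

Step 2: Check divisibility.
Does 10 divide 80? 80 = 10 x 8, so yes.

By the theorem on linear Diophantine equations, 30k + 40l = 80 has integer solutions if and only if gcd(30, 40) divides 80. Since 10 | 80, solutions exist.

Yes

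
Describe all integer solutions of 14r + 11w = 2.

Step 1: Compute gcd(14, 11) = 1.
Since 1 divides 2, solutions exist.

Step 2: Find a particular solution using extended Euclidean algorithm.
We get r₀ = 8, w₀ = -10.
Check: 14*8 + 11*-10 = 2 = 2 ✓

Step 3: Write the general solution.
r = 8 + (11/1)t = 8 + 11t
w = -10 - (14/1)t = -10 - 14t
for any integer t.

r = 8 + 11t, w = -10 - 14t for integer t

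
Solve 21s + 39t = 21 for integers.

Step 1: Check solvability.
gcd(21, 39) = 3
Since 3 divides 21, solutions exist.

Step 2: Apply extended Euclidean algorithm to find gcd.
We find integers such that 21*x0 + 39*y0 = 3

Step 3: Scale the particular solution.
Multiply by 21/3 = 7:
s = 14, t = -7

Step 4: Verify.
21*(14) + 39*(-7) = 21 = 21 ✓

s = 14, t = -7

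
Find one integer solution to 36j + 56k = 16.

Step 1: Check solvability.
gcd(36, 56) = 4
Since 4 divides 16, solutions exist.

Step 2: Apply extended Euclidean algorithm to find gcd.
We find integers such that 36*x0 + 56*y0 = 4

Step 3: Scale the particular solution.
Multiply by 16/4 = 4:
j = -12, k = 8

Step 4: Verify.
36*(-12) + 56*(8) = 16 = 16 ✓

j = -12, k = 8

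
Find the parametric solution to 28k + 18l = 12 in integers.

Step 1: Compute gcd(28, 18) = 2.
Since 2 divides 12, solutions exist.

Step 2: Find a particular solution using extended Euclidean algorithm.
We get k₀ = 12, l₀ = -18.
Check: 28*12 + 18*-18 = 12 = 12 ✓

Step 3: Write the general solution.
k = 12 + (18/2)t = 12 + 9t
l = -18 - (28/2)t = -18 - 14t
for any integer t.

k = 12 + 9t, l = -18 - 14t for integer t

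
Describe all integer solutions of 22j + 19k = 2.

Step 1: Compute gcd(22, 19) = 1.
Since 1 divides 2, solutions exist.

Step 2: Find a particular solution using extended Euclidean algorithm.
We get j₀ = -12, k₀ = 14.
Check: 22*-12 + 19*14 = 2 = 2 ✓

Step 3: Write the general solution.
j = -12 + (19/1)t = -12 + 19t
k = 14 - (22/1)t = 14 - 22t
for any integer t.

j = -12 + 19t, k = 14 - 22t for integer t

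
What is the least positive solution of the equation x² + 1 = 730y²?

We need x² = 730y² - 1. Try successive y:
y = 1: x² = 730·1² - 1 = 729 = 27² ✓
Check: 27² - 730·1² = 729 - 730 = -1 ✓

x = 27, y = 1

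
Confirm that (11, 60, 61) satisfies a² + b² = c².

Compute a² + b² = 11² + 60² = 121 + 3600 = 3721
Compute c² = 61² = 3721
Since 3721 = 3721, confirmed.

Yes, it is a Pythagorean triple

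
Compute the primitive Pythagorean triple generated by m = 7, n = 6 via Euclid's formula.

a = m² - n² = 49 - 36 = 13
b = 2mn = 2·7·6 = 84
c = m² + n² = 49 + 36 = 85
Verify: 13² + 84² = 169 + 7056 = 7225 = 85² ✓

(13, 84, 85)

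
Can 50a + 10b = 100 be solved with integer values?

Step 1: Compute gcd(50, 10).
gcd(50, 10) = 10

Step 2: Check divisibility.
Does 10 divide 100? 100 = 10 x 10, so yes.

By the theorem on linear Diophantine equations, 50a + 10b = 100 has integer solutions if and only if gcd(50, 10) divides 100. Since 10 | 100, solutions exist.

Yes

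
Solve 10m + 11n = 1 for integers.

Step 1: Check solvability.
gcd(10, 11) = 1
Since 1 divides 1, solutions exist.

Step 2: Apply extended Euclidean algorithm to find gcd.
We find integers such that 10*x0 + 11*y0 = 1

Step 3: Scale the particular solution.
Multiply by 1/1 = 1:
m = -1, n = 1

Step 4: Verify.
10*(-1) + 11*(1) = 1 = 1 ✓

m = -1, n = 1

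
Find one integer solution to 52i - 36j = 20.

Step 1: Check solvability.
gcd(52, 36) = 4
Since 4 divides 20, solutions exist.

Step 2: Apply extended Euclidean algorithm to find gcd.
We find integers such that 52*x0 + 36*y0 = 4

Step 3: Scale the particular solution.
Multiply by 20/4 = 5:
i = -10, j = -15

Step 4: Verify.
52*(-10) - 36*(-15) = 20 = 20 ✓

i = -10, j = -15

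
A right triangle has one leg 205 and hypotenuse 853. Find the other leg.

b² = c² - a² = 727609 - 42025 = 685584
b = 828

828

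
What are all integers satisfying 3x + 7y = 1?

Step 1: Compute gcd(3, 7) = 1.
Since 1 divides 1, solutions exist.

Step 2: Find a particular solution using extended Euclidean algorithm.
We get x₀ = -2, y₀ = 1.
Check: 3*-2 + 7*1 = 1 = 1 ✓

Step 3: Write the general solution.
x = -2 + (7/1)t = -2 + 7t
y = 1 - (3/1)t = 1 - 3t
for any integer t.

x = -2 + 7t, y = 1 - 3t for integer t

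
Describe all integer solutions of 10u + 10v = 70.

Step 1: Compute gcd(10, 10) = 10.
Since 10 divides 70, solutions exist.

Step 2: Find a particular solution using extended Euclidean algorithm.
We get u₀ = 0, v₀ = 7.
Check: 10*0 + 10*7 = 70 = 70 ✓

Step 3: Write the general solution.
u = 0 + (10/10)t = 0 + 1t
v = 7 - (10/10)t = 7 - 1t
for any integer t.

u = 0 + 1t, v = 7 - 1t for integer t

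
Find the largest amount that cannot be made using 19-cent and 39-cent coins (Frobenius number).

For two coprime denominations a and b, the Frobenius number (largest value not representable as a non-negative combination) is ab - a - b.
Here gcd(19, 39) = 1, so they are coprime.
F(19, 39) = 19·39 - 19 - 39 = 741 - 58 = 683

683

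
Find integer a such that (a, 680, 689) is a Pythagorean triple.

a² = c² - b² = 689² - 680² = 474721 - 462400 = 12321
a = sqrt(12321) = 111

111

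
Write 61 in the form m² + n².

We need to find integers m, n > 0 such that m² + n² = 61.
Trying m = 5: n² = 61 - 5² = 61 - 25 = 36
n = 6
Check: 5² + 6² = 25 + 36 = 61 ✓

61 = 5² + 6²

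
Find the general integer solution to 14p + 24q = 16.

Step 1: Compute gcd(14, 24) = 2.
Since 2 divides 16, solutions exist.

Step 2: Find a particular solution using extended Euclidean algorithm.
We get p₀ = -40, q₀ = 24.
Check: 14*-40 + 24*24 = 16 = 16 ✓

Step 3: Write the general solution.
p = -40 + (24/2)t = -40 + 12t
q = 24 - (14/2)t = 24 - 7t
for any integer t.

p = -40 + 12t, q = 24 - 7t for integer t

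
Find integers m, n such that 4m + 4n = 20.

Step 1: Check solvability.
gcd(4, 4) = 4
Since 4 divides 20, solutions exist.

Step 2: Apply extended Euclidean algorithm to find gcd.
We find integers such that 4*x0 + 4*y0 = 4

Step 3: Scale the particular solution.
Multiply by 20/4 = 5:
m = 0, n = 5

Step 4: Verify.
4*(0) + 4*(5) = 20 = 20 ✓

m = 0, n = 5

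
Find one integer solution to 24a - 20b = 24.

Step 1: Check solvability.
gcd(24, 20) = 4
Since 4 divides 24, solutions exist.

Step 2: Apply extended Euclidean algorithm to find gcd.
We find integers such that 24*x0 + 20*y0 = 4

Step 3: Scale the particular solution.
Multiply by 24/4 = 6:
a = 6, b = 6

Step 4: Verify.
24*(6) - 20*(6) = 24 = 24 ✓

a = 6, b = 6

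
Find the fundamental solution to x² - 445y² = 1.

We seek the smallest positive integers (x, y) with x² - 445y² = 1, i.e., x² = 445y² + 1.
Try successive y values:
y = 1: x² = 445·1² + 1 = 446, not a perfect square
y = 2: x² = 445·2² + 1 = 1781, not a perfect square
y = 3: x² = 445·3² + 1 = 4006, not a perfect square
... continuing the search (or via continued fractions) ...
y = 2060604: x² = 445·2060604² + 1 = 1889509535943121, x = 43468489 ✓

Verify: 43468489² - 445·2060604² = 1889509535943121 - 1889509535943120 = 1 ✓

x = 43468489, y = 2060604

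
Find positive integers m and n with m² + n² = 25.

We need to find integers m, n > 0 such that m² + n² = 25.
Trying m = 3: n² = 25 - 3² = 25 - 9 = 16
n = 4
Check: 3² + 4² = 9 + 16 = 25 ✓

25 = 3² + 4²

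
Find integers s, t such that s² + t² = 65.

We need to find integers s, t > 0 such that s² + t² = 65.
Trying s = 1: t² = 65 - 1² = 65 - 1 = 64
t = 8
Check: 1² + 8² = 1 + 64 = 65 ✓

65 = 1² + 8²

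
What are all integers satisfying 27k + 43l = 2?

Step 1: Compute gcd(27, 43) = 1.
Since 1 divides 2, solutions exist.

Step 2: Find a particular solution using extended Euclidean algorithm.
We get k₀ = 16, l₀ = -10.
Check: 27*16 + 43*-10 = 2 = 2 ✓

Step 3: Write the general solution.
k = 16 + (43/1)t = 16 + 43t
l = -10 - (27/1)t = -10 - 27t
for any integer t.

k = 16 + 43t, l = -10 - 27t for integer t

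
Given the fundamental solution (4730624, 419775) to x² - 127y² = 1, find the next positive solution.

Solutions to x² - Dy² = 1 are generated by powers of (x₀ + y₀√D).
The next solution satisfies x₁ + y₁√127 = (x₀ + y₀√127)², giving:
x₁ = x₀² + 127y₀² = 4730624² + 127·419775² = 22378803429376 + 22378803429375 = 44757606858751
y₁ = 2x₀y₀ = 2·4730624·419775 = 3971595379200

Verify: 44757606858751² - 127·3971595379200² = 2003243371722514557665280001 - 2003243371722514557665280000 = 1 ✓

x = 44757606858751, y = 3971595379200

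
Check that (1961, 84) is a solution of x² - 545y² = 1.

Compute x² = 1961² = 3845521
Compute 545y² = 545·84² = 545·7056 = 3845520
x² - 545y² = 3845521 - 3845520 = 1
Since this equals 1, (1961, 84) is a solution.

Yes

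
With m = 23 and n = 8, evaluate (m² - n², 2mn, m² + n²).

a = m² - n² = 529 - 64 = 465
b = 2mn = 2·23·8 = 368
c = m² + n² = 529 + 64 = 593
Verify: 465² + 368² = 216225 + 135424 = 351649 = 593² ✓

(465, 368, 593)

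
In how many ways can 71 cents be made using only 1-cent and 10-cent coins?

We need non-negative integers (x, y) with 1x + 10y = 71.
For each x from 0 to 71, check if (71 - 1x) is a non-negative multiple of 10.
Solutions (x, y): (1,7), (11,6), (21,5), (31,4), ...
Count: 8

8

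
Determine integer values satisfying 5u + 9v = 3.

Step 1: Check solvability.
gcd(5, 9) = 1
Since 1 divides 3, solutions exist.

Step 2: Apply extended Euclidean algorithm to find gcd.
We find integers such that 5*x0 + 9*y0 = 1

Step 3: Scale the particular solution.
Multiply by 3/1 = 3:
u = 6, v = -3

Step 4: Verify.
5*(6) + 9*(-3) = 3 = 3 ✓

u = 6, v = -3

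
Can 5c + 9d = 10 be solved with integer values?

Step 1: Compute gcd(5, 9).
gcd(5, 9) = 1

Step 2: Check divisibility.
Does 1 divide 10? 10 = 1 x 10, so yes.

By the theorem on linear Diophantine equations, 5c + 9d = 10 has integer solutions if and only if gcd(5, 9) divides 10. Since 1 | 10, solutions exist.

Yes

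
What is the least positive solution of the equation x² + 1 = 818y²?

We need x² = 818y² - 1. Try successive y:
y = 1: x² = 818·1² - 1 = 817, not a perfect square
y = 2: x² = 818·2² - 1 = 3271, not a perfect square
y = 3: x² = 818·3² - 1 = 7361, not a perfect square
...
y = 5: x² = 818·5² - 1 = 20449 = 143² ✓
Check: 143² - 818·5² = 20449 - 20450 = -1 ✓

x = 143, y = 5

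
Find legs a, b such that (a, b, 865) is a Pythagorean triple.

We need a² + b² = 865² = 748225.
Trying: 287² + 816² = 82369 + 665856 = 748225 ✓

(287, 816, 865)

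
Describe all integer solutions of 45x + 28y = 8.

Step 1: Compute gcd(45, 28) = 1.
Since 1 divides 8, solutions exist.

Step 2: Find a particular solution using extended Euclidean algorithm.
We get x₀ = 40, y₀ = -64.
Check: 45*40 + 28*-64 = 8 = 8 ✓

Step 3: Write the general solution.
x = 40 + (28/1)t = 40 + 28t
y = -64 - (45/1)t = -64 - 45t
for any integer t.

x = 40 + 28t, y = -64 - 45t for integer t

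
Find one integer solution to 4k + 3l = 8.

Step 1: Check solvability.
gcd(4, 3) = 1
Since 1 divides 8, solutions exist.

Step 2: Apply extended Euclidean algorithm to find gcd.
We find integers such that 4*x0 + 3*y0 = 1

Step 3: Scale the particular solution.
Multiply by 8/1 = 8:
k = 8, l = -8

Step 4: Verify.
4*(8) + 3*(-8) = 8 = 8 ✓

k = 8, l = -8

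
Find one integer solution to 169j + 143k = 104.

Step 1: Check solvability.
gcd(169, 143) = 13
Since 13 divides 104, solutions exist.

Step 2: Apply extended Euclidean algorithm to find gcd.
We find integers such that 169*x0 + 143*y0 = 13

Step 3: Scale the particular solution.
Multiply by 104/13 = 8:
j = -40, k = 48

Step 4: Verify.
169*(-40) + 143*(48) = 104 = 104 ✓

j = -40, k = 48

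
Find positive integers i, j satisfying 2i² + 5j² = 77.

Try small values of i and check whether (77 - 2i²)/5 is a perfect square.
i = 4: 2·4² = 32, so 5j² = 77 - 32 = 45, giving j² = 9, j = 3.
Check: 2·4² + 5·3² = 32 + 45 = 77 ✓

i = 4, j = 3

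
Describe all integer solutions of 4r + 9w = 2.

Step 1: Compute gcd(4, 9) = 1.
Since 1 divides 2, solutions exist.

Step 2: Find a particular solution using extended Euclidean algorithm.
We get r₀ = -4, w₀ = 2.
Check: 4*-4 + 9*2 = 2 = 2 ✓

Step 3: Write the general solution.
r = -4 + (9/1)t = -4 + 9t
w = 2 - (4/1)t = 2 - 4t
for any integer t.

r = -4 + 9t, w = 2 - 4t for integer t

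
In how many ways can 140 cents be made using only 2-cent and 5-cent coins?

We need non-negative integers (x, y) with 2x + 5y = 140.
For each x from 0 to 70, check if (140 - 2x) is a non-negative multiple of 5.
Solutions (x, y): (0,28), (5,26), (10,24), (15,22), ...
Count: 15

15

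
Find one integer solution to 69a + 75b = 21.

Step 1: Check solvability.
gcd(69, 75) = 3
Since 3 divides 21, solutions exist.

Step 2: Apply extended Euclidean algorithm to find gcd.
We find integers such that 69*x0 + 75*y0 = 3

Step 3: Scale the particular solution.
Multiply by 21/3 = 7:
a = 84, b = -77

Step 4: Verify.
69*(84) + 75*(-77) = 21 = 21 ✓

a = 84, b = -77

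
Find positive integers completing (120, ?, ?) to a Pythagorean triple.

We need the other leg and hypotenuse such that 120² + x² = c².
Take x = 209, c = 241: 120² + 209² = 14400 + 43681 = 58081 = 241² ✓
Triple: (209, 120, 241)

(209, 120, 241)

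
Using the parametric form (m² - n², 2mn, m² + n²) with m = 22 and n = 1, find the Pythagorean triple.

a = m² - n² = 22² - 1² = 484 - 1 = 483
b = 2mn = 2·22·1 = 44
c = m² + n² = 484 + 1 = 485
Verify: 483² + 44² = 233289 + 1936 = 235225 = 485² ✓

(483, 44, 485)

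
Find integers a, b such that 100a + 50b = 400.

Step 1: Check solvability.
gcd(100, 50) = 50
Since 50 divides 400, solutions exist.

Step 2: Apply extended Euclidean algorithm to find gcd.
We find integers such that 100*x0 + 50*y0 = 50

Step 3: Scale the particular solution.
Multiply by 400/50 = 8:
a = 0, b = 8

Step 4: Verify.
100*(0) + 50*(8) = 400 = 400 ✓

a = 0, b = 8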